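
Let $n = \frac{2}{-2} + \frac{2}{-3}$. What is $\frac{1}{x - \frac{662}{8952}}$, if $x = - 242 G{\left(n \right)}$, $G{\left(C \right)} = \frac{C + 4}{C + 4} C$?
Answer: $\frac{1492}{601663} \approx 0.0024798$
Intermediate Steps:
$n = - \frac{5}{3}$ ($n = 2 \left(- \frac{1}{2}\right) + 2 \left(- \frac{1}{3}\right) = -1 - \frac{2}{3} = - \frac{5}{3} \approx -1.6667$)
$G{\left(C \right)} = C$ ($G{\left(C \right)} = \frac{4 + C}{4 + C} C = 1 C = C$)
$x = \frac{1210}{3}$ ($x = \left(-242\right) \left(- \frac{5}{3}\right) = \frac{1210}{3} \approx 403.33$)
$\frac{1}{x - \frac{662}{8952}} = \frac{1}{\frac{1210}{3} - \frac{662}{8952}} = \frac{1}{\frac{1210}{3} - \frac{331}{4476}} = \frac{1}{\frac{601663}{1492}} = \frac{1492}{601663}$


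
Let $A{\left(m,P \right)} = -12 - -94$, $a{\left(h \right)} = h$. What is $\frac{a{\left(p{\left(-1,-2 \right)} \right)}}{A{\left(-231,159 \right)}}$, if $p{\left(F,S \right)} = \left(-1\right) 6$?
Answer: $- \frac{3}{41} \approx -0.073171$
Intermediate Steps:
$p{\left(F,S \right)} = -6$
$A{\left(m,P \right)} = 82$ ($A{\left(m,P \right)} = -12 + 94 = 82$)
$\frac{a{\left(p{\left(-1,-2 \right)} \right)}}{A{\left(-231,159 \right)}} = - \frac{6}{82} = \left(-6\right) \frac{1}{82} = - \frac{3}{41}$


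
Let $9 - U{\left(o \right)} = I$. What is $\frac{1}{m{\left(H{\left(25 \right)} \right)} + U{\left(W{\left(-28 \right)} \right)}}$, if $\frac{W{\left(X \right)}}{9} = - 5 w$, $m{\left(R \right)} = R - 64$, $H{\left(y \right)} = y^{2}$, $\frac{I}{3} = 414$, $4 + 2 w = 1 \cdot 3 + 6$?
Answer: $- \frac{1}{672} \approx -0.0014881$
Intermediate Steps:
$w = \frac{5}{2}$ ($w = -2 + \frac{1 \cdot 3 + 6}{2} = -2 + \frac{3 + 6}{2} = -2 + \frac{1}{2} \cdot 9 = -2 + \frac{9}{2} = \frac{5}{2} \approx 2.5$)
$I = 1242$ ($I = 3 \cdot 414 = 1242$)
$m{\left(R \right)} = -64 + R$
$W{\left(X \right)} = - \frac{225}{2}$ ($W{\left(X \right)} = 9 \left(\left(-5\right) \frac{5}{2}\right) = 9 \left(- \frac{25}{2}\right) = - \frac{225}{2}$)
$U{\left(o \right)} = -1233$ ($U{\left(o \right)} = 9 - 1242 = -1233$)
$\frac{1}{m{\left(H{\left(25 \right)} \right)} + U{\left(W{\left(-28 \right)} \right)}} = \frac{1}{\left(-64 + 25^{2}\right) - 1233} = \frac{1}{\left(-64 + 625\right) - 1233} = \frac{1}{561 - 1233} = \frac{1}{-672} = - \frac{1}{672}$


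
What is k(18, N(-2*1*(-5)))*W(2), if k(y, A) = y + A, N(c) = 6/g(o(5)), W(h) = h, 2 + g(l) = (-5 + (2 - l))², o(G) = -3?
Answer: 30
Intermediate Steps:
g(l) = -2 + (-3 - l)² (g(l) = -2 + (-5 + (2 - l))² = -2 + (-3 - l)²)
N(c) = -3 (N(c) = 6/(-2 + (3 - 3)²) = 6/(-2 + 0²) = 6/(-2 + 0) = 6/(-2) = 6*(-½) = -3)
k(y, A) = A + y
k(18, N(-2*1*(-5)))*W(2) = (-3 + 18)*2 = 15*2 = 30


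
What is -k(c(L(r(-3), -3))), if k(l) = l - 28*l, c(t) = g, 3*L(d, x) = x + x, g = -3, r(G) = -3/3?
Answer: -81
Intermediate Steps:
r(G) = -1 (r(G) = -3*⅓ = -1)
L(d, x) = 2*x/3 (L(d, x) = (x + x)/3 = (2*x)/3 = 2*x/3)
c(t) = -3
k(l) = -27*l
-k(c(L(r(-3), -3))) = -(-27)*(-3) = -1*81 = -81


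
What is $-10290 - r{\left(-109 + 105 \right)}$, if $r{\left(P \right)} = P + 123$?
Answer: $-10409$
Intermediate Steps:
$r{\left(P \right)} = 123 + P$
$-10290 - r{\left(-109 + 105 \right)} = -10290 - \left(123 + \left(-109 + 105\right)\right) = -10290 - \left(123 - 4\right) = -10290 - 119 = -10409$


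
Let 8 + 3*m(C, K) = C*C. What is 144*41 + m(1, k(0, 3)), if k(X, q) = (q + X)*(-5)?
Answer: 17705/3 ≈ 5901.7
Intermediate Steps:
k(X, q) = -5*X - 5*q (k(X, q) = (X + q)*(-5) = -5*X - 5*q)
m(C, K) = -8/3 + C²/3 (m(C, K) = -8/3 + (C*C)/3 = -8/3 + C²/3)
144*41 + m(1, k(0, 3)) = 144*41 + (-8/3 + (⅓)*1²) = 5904 + (-8/3 + (⅓)*1) = 5904 + (-8/3 + ⅓) = 5904 - 7/3 = 17705/3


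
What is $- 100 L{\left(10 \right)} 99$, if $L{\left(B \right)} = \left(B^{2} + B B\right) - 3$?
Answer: $-1950300$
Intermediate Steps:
$L{\left(B \right)} = -3 + 2 B^{2}$ ($L{\left(B \right)} = \left(B^{2} + B^{2}\right) - 3 = 2 B^{2} - 3 = -3 + 2 B^{2}$)
$- 100 L{\left(10 \right)} 99 = - 100 \left(-3 + 2 \cdot 10^{2}\right) 99 = - 100 \left(-3 + 2 \cdot 100\right) 99 = - 100 \left(-3 + 200\right) 99 = \left(-100\right) 197 \cdot 99 = \left(-19700\right) 99 = -1950300$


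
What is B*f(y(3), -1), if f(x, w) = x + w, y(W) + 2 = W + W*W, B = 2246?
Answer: 20214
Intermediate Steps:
y(W) = -2 + W + W**2 (y(W) = -2 + (W + W*W) = -2 + (W + W**2) = -2 + W + W**2)
f(x, w) = w + x
B*f(y(3), -1) = 2246*(-1 + (-2 + 3 + 3**2)) = 2246*(-1 + (-2 + 3 + 9)) = 2246*(-1 + 10) = 2246*9 = 20214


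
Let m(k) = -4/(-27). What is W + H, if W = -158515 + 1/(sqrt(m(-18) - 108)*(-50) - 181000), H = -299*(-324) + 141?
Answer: -54398319116327/884554280 + 3*I*sqrt(546)/4422771400 ≈ -61498.0 + 1.585e-8*I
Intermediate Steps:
m(k) = 4/27 (m(k) = -4*(-1/27) = 4/27)
H = 97017 (H = 96876 + 141 = 97017)
W = -158515 + 1/(-181000 - 200*I*sqrt(546)/9) (W = -158515 + 1/(sqrt(4/27 - 108)*(-50) - 181000) = -158515 + 1/(sqrt(-2912/27)*(-50) - 181000) = -158515 + 1/((4*I*sqrt(546)/9)*(-50) - 181000) = -158515 + 1/(-200*I*sqrt(546)/9 - 181000) = -158515 + 1/(-181000 - 200*I*sqrt(546)/9) ≈ -1.5852e+5 + 1.585e-8*I)
W + H = (-140215121699087/884554280 + 3*I*sqrt(546)/4422771400) + 97017 = -54398319116327/884554280 + 3*I*sqrt(546)/4422771400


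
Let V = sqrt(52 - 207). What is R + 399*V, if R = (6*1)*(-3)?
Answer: -18 + 399*I*sqrt(155) ≈ -18.0 + 4967.5*I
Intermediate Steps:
V = I*sqrt(155) (V = sqrt(-155) = I*sqrt(155) ≈ 12.45*I)
R = -18 (R = 6*(-3) = -18)
R + 399*V = -18 + 399*(I*sqrt(155)) = -18 + 399*I*sqrt(155)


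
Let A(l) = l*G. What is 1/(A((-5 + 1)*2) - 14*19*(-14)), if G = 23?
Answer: 1/3540 ≈ 0.00028249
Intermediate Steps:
A(l) = 23*l (A(l) = l*23 = 23*l)
1/(A((-5 + 1)*2) - 14*19*(-14)) = 1/(23*((-5 + 1)*2) - 14*19*(-14)) = 1/(23*(-4*2) - 266*(-14)) = 1/(23*(-8) + 3724) = 1/(-184 + 3724) = 1/3540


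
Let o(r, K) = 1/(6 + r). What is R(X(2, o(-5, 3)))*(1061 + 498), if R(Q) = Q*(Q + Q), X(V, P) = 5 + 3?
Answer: 199552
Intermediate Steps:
X(V, P) = 8
R(Q) = 2*Q**2 (R(Q) = Q*(2*Q) = 2*Q**2)
R(X(2, o(-5, 3)))*(1061 + 498) = (2*8**2)*(1061 + 498) = (2*64)*1559 = 128*1559 = 199552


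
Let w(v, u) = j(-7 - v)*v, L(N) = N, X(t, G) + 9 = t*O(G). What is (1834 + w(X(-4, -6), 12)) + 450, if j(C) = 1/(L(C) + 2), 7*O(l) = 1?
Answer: 73021/32 ≈ 2281.9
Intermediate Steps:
O(l) = 1/7 (O(l) = (1/7)*1 = 1/7)
X(t, G) = -9 + t/7 (X(t, G) = -9 + t*(1/7) = -9 + t/7)
j(C) = 1/(2 + C) (j(C) = 1/(C + 2) = 1/(2 + C))
w(v, u) = v/(-5 - v) (w(v, u) = v/(2 + (-7 - v)) = v/(-5 - v))
(1834 + w(X(-4, -6), 12)) + 450 = (1834 - (-9 + (1/7)*(-4))/(5 + (-9 + (1/7)*(-4)))) + 450 = (1834 - (-9 - 4/7)/(5 + (-9 - 4/7))) + 450 = (1834 - 1*(-67/7)/(5 - 67/7)) + 450 = (1834 - 1*(-67/7)/(-32/7)) + 450 = (1834 - 1*(-67/7)*(-7/32)) + 450 = (1834 - 67/32) + 450 = 58621/32 + 450 = 73021/32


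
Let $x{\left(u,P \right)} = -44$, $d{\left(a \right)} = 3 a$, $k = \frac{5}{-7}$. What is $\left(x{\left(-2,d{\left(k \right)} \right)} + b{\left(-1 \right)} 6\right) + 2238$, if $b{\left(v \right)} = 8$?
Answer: $2242$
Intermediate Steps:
$k = - \frac{5}{7}$ ($k = 5 \left(- \frac{1}{7}\right) = - \frac{5}{7} \approx -0.71429$)
$\left(x{\left(-2,d{\left(k \right)} \right)} + b{\left(-1 \right)} 6\right) + 2238 = \left(-44 + 8 \cdot 6\right) + 2238 = \left(-44 + 48\right) + 2238 = 4 + 2238 = 2242$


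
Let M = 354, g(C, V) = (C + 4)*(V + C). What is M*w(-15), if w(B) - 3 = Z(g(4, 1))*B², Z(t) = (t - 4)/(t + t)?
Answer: 73809/2 ≈ 36905.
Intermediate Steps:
g(C, V) = (4 + C)*(C + V)
Z(t) = (-4 + t)/(2*t) (Z(t) = (-4 + t)/((2*t)) = (-4 + t)*(1/(2*t)) = (-4 + t)/(2*t))
w(B) = 3 + 9*B²/20 (w(B) = 3 + ((-4 + (4² + 4*4 + 4*1 + 4*1))/(2*(4² + 4*4 + 4*1 + 4*1)))*B² = 3 + ((-4 + (16 + 16 + 4 + 4))/(2*(16 + 16 + 4 + 4)))*B² = 3 + ((½)*(-4 + 40)/40)*B² = 3 + ((½)*(1/40)*36)*B² = 3 + 9*B²/20)
M*w(-15) = 354*(3 + (9/20)*(-15)²) = 354*(3 + (9/20)*225) = 354*(3 + 405/4) = 354*(417/4) = 73809/2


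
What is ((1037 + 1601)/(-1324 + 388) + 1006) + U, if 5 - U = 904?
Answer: 48757/468 ≈ 104.18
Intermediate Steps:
U = -899 (U = 5 - 1*904 = 5 - 904 = -899)
((1037 + 1601)/(-1324 + 388) + 1006) + U = ((1037 + 1601)/(-1324 + 388) + 1006) - 899 = (2638/(-936) + 1006) - 899 = (2638*(-1/936) + 1006) - 899 = (-1319/468 + 1006) - 899 = 469489/468 - 899 = 48757/468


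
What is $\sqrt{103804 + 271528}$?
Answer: $2 \sqrt{93833} \approx 612.64$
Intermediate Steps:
$\sqrt{103804 + 271528} = \sqrt{375332} = 2 \sqrt{93833}$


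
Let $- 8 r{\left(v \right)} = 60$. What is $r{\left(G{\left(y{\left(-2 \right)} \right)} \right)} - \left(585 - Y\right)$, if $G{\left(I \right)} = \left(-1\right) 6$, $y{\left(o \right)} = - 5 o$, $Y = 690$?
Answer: $\frac{195}{2} \approx 97.5$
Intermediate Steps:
$G{\left(I \right)} = -6$
$r{\left(v \right)} = - \frac{15}{2}$ ($r{\left(v \right)} = \left(- \frac{1}{8}\right) 60 = - \frac{15}{2}$)
$r{\left(G{\left(y{\left(-2 \right)} \right)} \right)} - \left(585 - Y\right) = - \frac{15}{2} - \left(585 - 690\right) = - \frac{15}{2} - -105 = - \frac{15}{2} + 105 = \frac{195}{2}$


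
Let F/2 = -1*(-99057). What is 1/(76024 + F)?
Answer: 1/274138 ≈ 3.6478e-6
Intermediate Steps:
F = 198114 (F = 2*(-1*(-99057)) = 2*99057 = 198114)
1/(76024 + F) = 1/(76024 + 198114) = 1/274138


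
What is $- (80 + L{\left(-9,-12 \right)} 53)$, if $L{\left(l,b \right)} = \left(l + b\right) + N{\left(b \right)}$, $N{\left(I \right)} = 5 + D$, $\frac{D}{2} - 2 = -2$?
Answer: $768$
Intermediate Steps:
$D = 0$ ($D = 4 + 2 \left(-2\right) = 4 - 4 = 0$)
$N{\left(I \right)} = 5$ ($N{\left(I \right)} = 5 + 0 = 5$)
$L{\left(l,b \right)} = 5 + b + l$ ($L{\left(l,b \right)} = \left(l + b\right) + 5 = \left(b + l\right) + 5 = 5 + b + l$)
$- (80 + L{\left(-9,-12 \right)} 53) = - (80 + \left(5 - 12 - 9\right) 53) = - (80 - 848) = \left(-1\right) \left(-768\right) = 768$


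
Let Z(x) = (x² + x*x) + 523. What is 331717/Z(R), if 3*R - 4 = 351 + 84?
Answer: 2985453/390149 ≈ 7.6521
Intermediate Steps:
R = 439/3 (R = 4/3 + (351 + 84)/3 = 4/3 + (⅓)*435 = 4/3 + 145 = 439/3 ≈ 146.33)
Z(x) = 523 + 2*x² (Z(x) = (x² + x²) + 523 = 2*x² + 523 = 523 + 2*x²)
331717/Z(R) = 331717/(523 + 2*(439/3)²) = 331717/(523 + 2*(192721/9)) = 331717/(523 + 385442/9) = 331717/(390149/9) = 331717*(9/390149) = 2985453/390149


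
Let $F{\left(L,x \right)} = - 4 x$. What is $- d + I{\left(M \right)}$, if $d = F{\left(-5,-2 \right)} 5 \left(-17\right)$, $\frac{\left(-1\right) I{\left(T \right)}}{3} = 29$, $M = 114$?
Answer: $593$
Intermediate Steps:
$I{\left(T \right)} = -87$ ($I{\left(T \right)} = \left(-3\right) 29 = -87$)
$d = -680$ ($d = \left(-4\right) \left(-2\right) 5 \left(-17\right) = 8 \cdot 5 \left(-17\right) = 40 \left(-17\right) = -680$)
$- d + I{\left(M \right)} = \left(-1\right) \left(-680\right) - 87 = 680 - 87 = 593$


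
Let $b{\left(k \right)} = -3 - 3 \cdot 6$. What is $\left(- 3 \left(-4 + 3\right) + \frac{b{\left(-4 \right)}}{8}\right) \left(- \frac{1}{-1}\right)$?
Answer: $\frac{3}{8} \approx 0.375$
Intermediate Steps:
$b{\left(k \right)} = -21$ ($b{\left(k \right)} = -3 - 18 = -21$)
$\left(- 3 \left(-4 + 3\right) + \frac{b{\left(-4 \right)}}{8}\right) \left(- \frac{1}{-1}\right) = \left(- 3 \left(-4 + 3\right) - \frac{21}{8}\right) \left(- \frac{1}{-1}\right) = \left(\left(-3\right) \left(-1\right) - \frac{21}{8}\right) \left(\left(-1\right) \left(-1\right)\right) = \left(3 - \frac{21}{8}\right) 1 = \frac{3}{8} \cdot 1 = \frac{3}{8}$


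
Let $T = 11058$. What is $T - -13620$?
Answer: $24678$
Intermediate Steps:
$T - -13620 = 11058 - -13620 = 11058 + 13620 = 24678$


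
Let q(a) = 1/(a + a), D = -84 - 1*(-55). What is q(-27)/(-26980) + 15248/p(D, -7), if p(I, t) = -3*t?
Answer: 7405038727/10198440 ≈ 726.10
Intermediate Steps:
D = -29 (D = -84 + 55 = -29)
q(a) = 1/(2*a)
q(-27)/(-26980) + 15248/p(D, -7) = ((1/2)/(-27))/(-26980) + 15248/((-3*(-7))) = ((1/2)*(-1/27))*(-1/26980) + 15248/21 = -1/54*(-1/26980) + 15248*(1/21) = 1/1456920 + 15248/21 = 7405038727/10198440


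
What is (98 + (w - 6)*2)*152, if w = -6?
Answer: 11248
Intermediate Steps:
(98 + (w - 6)*2)*152 = (98 + (-6 - 6)*2)*152 = (98 - 12*2)*152 = (98 - 24)*152 = 74*152 = 11248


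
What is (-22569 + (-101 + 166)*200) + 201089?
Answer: 191520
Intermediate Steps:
(-22569 + (-101 + 166)*200) + 201089 = (-22569 + 65*200) + 201089 = (-22569 + 13000) + 201089 = -9569 + 201089 = 191520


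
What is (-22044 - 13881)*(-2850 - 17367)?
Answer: 726295725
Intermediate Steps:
(-22044 - 13881)*(-2850 - 17367) = -35925*(-20217) = 726295725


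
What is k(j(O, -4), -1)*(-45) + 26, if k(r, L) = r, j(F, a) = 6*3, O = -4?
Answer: -784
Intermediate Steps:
j(F, a) = 18
k(j(O, -4), -1)*(-45) + 26 = 18*(-45) + 26 = -810 + 26 = -784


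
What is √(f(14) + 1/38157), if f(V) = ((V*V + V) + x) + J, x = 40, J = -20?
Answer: √334870067427/38157 ≈ 15.166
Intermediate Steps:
f(V) = 20 + V + V² (f(V) = ((V*V + V) + 40) - 20 = ((V² + V) + 40) - 20 = ((V + V²) + 40) - 20 = (40 + V + V²) - 20 = 20 + V + V²)
√(f(14) + 1/38157) = √((20 + 14 + 14²) + 1/38157) = √((20 + 14 + 196) + 1/38157) = √(230 + 1/38157) = √(8776111/38157) = √334870067427/38157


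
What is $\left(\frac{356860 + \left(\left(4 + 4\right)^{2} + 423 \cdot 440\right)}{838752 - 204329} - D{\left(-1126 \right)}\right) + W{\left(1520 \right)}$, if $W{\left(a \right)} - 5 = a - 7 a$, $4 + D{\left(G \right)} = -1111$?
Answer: $- \frac{5074840956}{634423} \approx -7999.1$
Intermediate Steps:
$D{\left(G \right)} = -1115$ ($D{\left(G \right)} = -4 - 1111 = -1115$)
$W{\left(a \right)} = 5 - 6 a$ ($W{\left(a \right)} = 5 + \left(a - 7 a\right) = 5 - 6 a$)
$\left(\frac{356860 + \left(\left(4 + 4\right)^{2} + 423 \cdot 440\right)}{838752 - 204329} - D{\left(-1126 \right)}\right) + W{\left(1520 \right)} = \left(\frac{356860 + \left(\left(4 + 4\right)^{2} + 423 \cdot 440\right)}{838752 - 204329} - -1115\right) + \left(5 - 9120\right) = \left(\frac{356860 + \left(8^{2} + 186120\right)}{634423} + 1115\right) + \left(5 - 9120\right) = \left(\left(356860 + \left(64 + 186120\right)\right) \frac{1}{634423} + 1115\right) - 9115 = \left(\left(356860 + 186184\right) \frac{1}{634423} + 1115\right) - 9115 = \left(543044 \cdot \frac{1}{634423} + 1115\right) - 9115 = \left(\frac{543044}{634423} + 1115\right) - 9115 = \frac{707924689}{634423} - 9115 = - \frac{5074840956}{634423}$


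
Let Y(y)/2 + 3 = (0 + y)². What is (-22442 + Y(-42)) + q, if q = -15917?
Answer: -34837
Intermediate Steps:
Y(y) = -6 + 2*y² (Y(y) = -6 + 2*(0 + y)² = -6 + 2*y²)
(-22442 + Y(-42)) + q = (-22442 + (-6 + 2*(-42)²)) - 15917 = (-22442 + (-6 + 2*1764)) - 15917 = (-22442 + (-6 + 3528)) - 15917 = (-22442 + 3522) - 15917 = -18920 - 15917 = -34837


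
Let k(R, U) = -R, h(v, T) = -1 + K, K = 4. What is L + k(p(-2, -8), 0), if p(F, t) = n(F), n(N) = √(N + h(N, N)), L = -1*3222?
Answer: -3223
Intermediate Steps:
L = -3222
h(v, T) = 3 (h(v, T) = -1 + 4 = 3)
n(N) = √(3 + N) (n(N) = √(N + 3) = √(3 + N))
p(F, t) = √(3 + F)
L + k(p(-2, -8), 0) = -3222 - √(3 - 2) = -3222 - √1 = -3222 - 1*1 = -3222 - 1 = -3223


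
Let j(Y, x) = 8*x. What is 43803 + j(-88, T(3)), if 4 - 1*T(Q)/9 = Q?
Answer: 43875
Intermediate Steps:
T(Q) = 36 - 9*Q
43803 + j(-88, T(3)) = 43803 + 8*(36 - 9*3) = 43803 + 8*(36 - 27) = 43803 + 8*9 = 43803 + 72 = 43875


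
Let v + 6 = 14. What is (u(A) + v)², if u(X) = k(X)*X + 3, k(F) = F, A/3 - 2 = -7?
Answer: 55696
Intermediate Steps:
A = -15 (A = 6 + 3*(-7) = 6 - 21 = -15)
v = 8 (v = -6 + 14 = 8)
u(X) = 3 + X² (u(X) = X*X + 3 = X² + 3 = 3 + X²)
(u(A) + v)² = ((3 + (-15)²) + 8)² = ((3 + 225) + 8)² = (228 + 8)² = 236² = 55696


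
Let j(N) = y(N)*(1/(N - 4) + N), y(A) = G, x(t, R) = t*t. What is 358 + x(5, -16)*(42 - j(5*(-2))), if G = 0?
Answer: 1408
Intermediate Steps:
x(t, R) = t**2
y(A) = 0
j(N) = 0 (j(N) = 0*(1/(N - 4) + N) = 0*(1/(-4 + N) + N) = 0*(N + 1/(-4 + N)) = 0)
358 + x(5, -16)*(42 - j(5*(-2))) = 358 + 5**2*(42 - 1*0) = 358 + 25*(42 + 0) = 358 + 25*42 = 358 + 1050 = 1408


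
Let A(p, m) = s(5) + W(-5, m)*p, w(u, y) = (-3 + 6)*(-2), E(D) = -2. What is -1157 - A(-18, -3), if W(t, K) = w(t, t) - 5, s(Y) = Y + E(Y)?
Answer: -1358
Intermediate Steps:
w(u, y) = -6 (w(u, y) = 3*(-2) = -6)
s(Y) = -2 + Y (s(Y) = Y - 2 = -2 + Y)
W(t, K) = -11 (W(t, K) = -6 - 5 = -11)
A(p, m) = 3 - 11*p (A(p, m) = (-2 + 5) - 11*p = 3 - 11*p)
-1157 - A(-18, -3) = -1157 - (3 - 11*(-18)) = -1157 - (3 + 198) = -1157 - 1*201 = -1157 - 201 = -1358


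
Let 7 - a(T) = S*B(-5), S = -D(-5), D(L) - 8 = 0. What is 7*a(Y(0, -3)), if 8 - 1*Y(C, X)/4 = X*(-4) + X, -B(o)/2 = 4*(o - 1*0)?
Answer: 2289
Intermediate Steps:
D(L) = 8 (D(L) = 8 + 0 = 8)
S = -8 (S = -1*8 = -8)
B(o) = -8*o (B(o) = -8*(o - 1*0) = -8*(o + 0) = -8*o)
Y(C, X) = 32 + 12*X (Y(C, X) = 32 - 4*(X*(-4) + X) = 32 - 4*(-4*X + X) = 32 - (-12)*X = 32 + 12*X)
a(T) = 327 (a(T) = 7 - (-8)*(-8*(-5)) = 7 - (-8)*40 = 7 - 1*(-320) = 7 + 320 = 327)
7*a(Y(0, -3)) = 7*327 = 2289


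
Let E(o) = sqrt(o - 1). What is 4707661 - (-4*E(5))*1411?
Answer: 4718949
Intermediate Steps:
E(o) = sqrt(-1 + o)
4707661 - (-4*E(5))*1411 = 4707661 - (-4*sqrt(-1 + 5))*1411 = 4707661 - (-4*sqrt(4))*1411 = 4707661 - (-4*2)*1411 = 4707661 - (-8)*1411 = 4707661 - 1*(-11288) = 4707661 + 11288 = 4718949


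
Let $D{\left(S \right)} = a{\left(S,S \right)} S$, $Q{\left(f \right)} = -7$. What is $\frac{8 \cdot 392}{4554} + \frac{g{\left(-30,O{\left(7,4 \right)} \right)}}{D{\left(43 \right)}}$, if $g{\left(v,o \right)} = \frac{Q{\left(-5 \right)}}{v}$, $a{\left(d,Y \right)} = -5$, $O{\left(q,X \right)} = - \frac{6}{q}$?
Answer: $\frac{3365887}{4895550} \approx 0.68754$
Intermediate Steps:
$g{\left(v,o \right)} = - \frac{7}{v}$
$D{\left(S \right)} = - 5 S$
$\frac{8 \cdot 392}{4554} + \frac{g{\left(-30,O{\left(7,4 \right)} \right)}}{D{\left(43 \right)}} = \frac{8 \cdot 392}{4554} + \frac{\left(-7\right) \frac{1}{-30}}{\left(-5\right) 43} = 3136 \cdot \frac{1}{4554} + \frac{\left(-7\right) \left(- \frac{1}{30}\right)}{-215} = \frac{1568}{2277} + \frac{7}{30} \left(- \frac{1}{215}\right) = \frac{1568}{2277} - \frac{7}{6450} = \frac{3365887}{4895550}$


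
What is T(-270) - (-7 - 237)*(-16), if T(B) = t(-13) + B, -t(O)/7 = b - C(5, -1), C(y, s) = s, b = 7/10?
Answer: -41859/10 ≈ -4185.9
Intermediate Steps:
b = 7/10 (b = 7*(⅒) = 7/10 ≈ 0.70000)
t(O) = -119/10 (t(O) = -7*(7/10 - 1*(-1)) = -7*(7/10 + 1) = -7*17/10 = -119/10)
T(B) = -119/10 + B
T(-270) - (-7 - 237)*(-16) = (-119/10 - 270) - (-7 - 237)*(-16) = -2819/10 - (-244)*(-16) = -2819/10 - 1*3904 = -2819/10 - 3904 = -41859/10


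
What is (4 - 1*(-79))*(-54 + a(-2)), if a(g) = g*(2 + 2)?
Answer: -5146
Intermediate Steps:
a(g) = 4*g (a(g) = g*4 = 4*g)
(4 - 1*(-79))*(-54 + a(-2)) = (4 - 1*(-79))*(-54 + 4*(-2)) = (4 + 79)*(-54 - 8) = 83*(-62) = -5146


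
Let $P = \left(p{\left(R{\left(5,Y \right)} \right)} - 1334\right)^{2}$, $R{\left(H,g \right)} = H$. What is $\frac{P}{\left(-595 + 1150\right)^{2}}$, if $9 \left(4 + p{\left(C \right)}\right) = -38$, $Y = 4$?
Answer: $\frac{5837056}{998001} \approx 5.8487$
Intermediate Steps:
$p{\left(C \right)} = - \frac{74}{9}$ ($p{\left(C \right)} = -4 + \frac{1}{9} \left(-38\right) = -4 - \frac{38}{9} = - \frac{74}{9}$)
$P = \frac{145926400}{81}$ ($P = \left(- \frac{74}{9} - 1334\right)^{2} = \left(- \frac{12080}{9}\right)^{2} = \frac{145926400}{81} \approx 1.8016 \cdot 10^{6}$)
$\frac{P}{\left(-595 + 1150\right)^{2}} = \frac{145926400}{81 \left(-595 + 1150\right)^{2}} = \frac{145926400}{81 \cdot 555^{2}} = \frac{145926400}{81 \cdot 308025} = \frac{145926400}{81} \cdot \frac{1}{308025} = \frac{5837056}{998001}$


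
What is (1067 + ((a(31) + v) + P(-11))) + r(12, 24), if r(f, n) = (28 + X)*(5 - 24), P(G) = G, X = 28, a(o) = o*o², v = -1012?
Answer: 28771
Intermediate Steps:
a(o) = o³
r(f, n) = -1064 (r(f, n) = (28 + 28)*(5 - 24) = 56*(-19) = -1064)
(1067 + ((a(31) + v) + P(-11))) + r(12, 24) = (1067 + ((31³ - 1012) - 11)) - 1064 = (1067 + ((29791 - 1012) - 11)) - 1064 = (1067 + (28779 - 11)) - 1064 = (1067 + 28768) - 1064 = 29835 - 1064 = 28771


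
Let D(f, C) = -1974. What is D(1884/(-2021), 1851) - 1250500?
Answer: -1252474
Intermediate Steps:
D(1884/(-2021), 1851) - 1250500 = -1974 - 1250500 = -1252474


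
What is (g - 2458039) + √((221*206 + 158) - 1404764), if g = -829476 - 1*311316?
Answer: -3598831 + 2*I*√339770 ≈ -3.5988e+6 + 1165.8*I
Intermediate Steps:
g = -1140792 (g = -829476 - 311316 = -1140792)
(g - 2458039) + √((221*206 + 158) - 1404764) = (-1140792 - 2458039) + √((221*206 + 158) - 1404764) = -3598831 + √((45526 + 158) - 1404764) = -3598831 + √(45684 - 1404764) = -3598831 + √(-1359080) = -3598831 + 2*I*√339770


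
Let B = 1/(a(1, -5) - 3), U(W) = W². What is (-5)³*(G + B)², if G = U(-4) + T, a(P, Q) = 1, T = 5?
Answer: -210125/4 ≈ -52531.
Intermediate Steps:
B = -½ (B = 1/(1 - 3) = 1/(-2) = -½ ≈ -0.50000)
G = 21 (G = (-4)² + 5 = 16 + 5 = 21)
(-5)³*(G + B)² = (-5)³*(21 - ½)² = -125*(41/2)² = -125*1681/4 = -210125/4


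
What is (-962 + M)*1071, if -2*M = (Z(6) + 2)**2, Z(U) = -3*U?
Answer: -1167390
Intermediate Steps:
M = -128 (M = -(-3*6 + 2)**2/2 = -(-18 + 2)**2/2 = -1/2*(-16)**2 = -1/2*256 = -128)
(-962 + M)*1071 = (-962 - 128)*1071 = -1090*1071 = -1167390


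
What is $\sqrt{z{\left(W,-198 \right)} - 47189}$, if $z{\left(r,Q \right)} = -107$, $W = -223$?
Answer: $8 i \sqrt{739} \approx 217.48 i$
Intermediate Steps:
$\sqrt{z{\left(W,-198 \right)} - 47189} = \sqrt{-107 - 47189} = \sqrt{-47296} = 8 i \sqrt{739}$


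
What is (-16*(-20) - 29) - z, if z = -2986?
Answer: 3277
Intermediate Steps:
(-16*(-20) - 29) - z = (-16*(-20) - 29) - 1*(-2986) = (320 - 29) + 2986 = 291 + 2986 = 3277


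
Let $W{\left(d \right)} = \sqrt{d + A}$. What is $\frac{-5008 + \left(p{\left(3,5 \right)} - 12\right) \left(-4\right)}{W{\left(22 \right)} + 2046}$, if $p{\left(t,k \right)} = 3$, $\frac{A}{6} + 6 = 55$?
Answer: $- \frac{1271589}{523225} + \frac{1243 \sqrt{79}}{523225} \approx -2.4092$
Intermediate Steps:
$A = 294$ ($A = -36 + 6 \cdot 55 = -36 + 330 = 294$)
$W{\left(d \right)} = \sqrt{294 + d}$ ($W{\left(d \right)} = \sqrt{d + 294} = \sqrt{294 + d}$)
$\frac{-5008 + \left(p{\left(3,5 \right)} - 12\right) \left(-4\right)}{W{\left(22 \right)} + 2046} = \frac{-5008 + \left(3 - 12\right) \left(-4\right)}{\sqrt{294 + 22} + 2046} = \frac{-5008 - -36}{\sqrt{316} + 2046} = \frac{-5008 + 36}{2 \sqrt{79} + 2046} = - \frac{4972}{2046 + 2 \sqrt{79}}$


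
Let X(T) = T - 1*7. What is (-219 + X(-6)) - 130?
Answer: -362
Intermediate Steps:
X(T) = -7 + T (X(T) = T - 7 = -7 + T)
(-219 + X(-6)) - 130 = (-219 + (-7 - 6)) - 130 = (-219 - 13) - 130 = -232 - 130 = -362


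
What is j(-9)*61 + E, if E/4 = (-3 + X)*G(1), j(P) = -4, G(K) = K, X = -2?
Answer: -264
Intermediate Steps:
E = -20 (E = 4*((-3 - 2)*1) = 4*(-5*1) = 4*(-5) = -20)
j(-9)*61 + E = -4*61 - 20 = -244 - 20 = -264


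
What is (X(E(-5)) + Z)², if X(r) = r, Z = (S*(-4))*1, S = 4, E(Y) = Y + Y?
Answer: 676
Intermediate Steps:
E(Y) = 2*Y
Z = -16 (Z = (4*(-4))*1 = -16*1 = -16)
(X(E(-5)) + Z)² = (2*(-5) - 16)² = (-10 - 16)² = (-26)² = 676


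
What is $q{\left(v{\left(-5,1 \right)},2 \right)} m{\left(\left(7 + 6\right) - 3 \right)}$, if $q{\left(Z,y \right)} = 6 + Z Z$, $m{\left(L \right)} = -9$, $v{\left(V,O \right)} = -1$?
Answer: $-63$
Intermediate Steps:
$q{\left(Z,y \right)} = 6 + Z^{2}$
$q{\left(v{\left(-5,1 \right)},2 \right)} m{\left(\left(7 + 6\right) - 3 \right)} = \left(6 + \left(-1\right)^{2}\right) \left(-9\right) = \left(6 + 1\right) \left(-9\right) = 7 \left(-9\right) = -63$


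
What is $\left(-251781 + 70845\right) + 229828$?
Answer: $48892$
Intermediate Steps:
$\left(-251781 + 70845\right) + 229828 = -180936 + 229828 = 48892$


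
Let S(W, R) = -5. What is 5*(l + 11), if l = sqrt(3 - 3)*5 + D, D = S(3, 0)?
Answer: 30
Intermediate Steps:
D = -5
l = -5 (l = sqrt(3 - 3)*5 - 5 = sqrt(0)*5 - 5 = 0*5 - 5 = 0 - 5 = -5)
5*(l + 11) = 5*(-5 + 11) = 5*6 = 30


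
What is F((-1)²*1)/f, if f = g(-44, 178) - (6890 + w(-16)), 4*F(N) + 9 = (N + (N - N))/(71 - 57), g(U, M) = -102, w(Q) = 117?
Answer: 125/398104 ≈ 0.00031399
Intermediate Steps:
F(N) = -9/4 + N/56 (F(N) = -9/4 + ((N + (N - N))/(71 - 57))/4 = -9/4 + ((N + 0)/14)/4 = -9/4 + (N*(1/14))/4 = -9/4 + (N/14)/4 = -9/4 + N/56)
f = -7109 (f = -102 - (6890 + 117) = -102 - 1*7007 = -102 - 7007 = -7109)
F((-1)²*1)/f = (-9/4 + ((-1)²*1)/56)/(-7109) = (-9/4 + (1*1)/56)*(-1/7109) = (-9/4 + (1/56)*1)*(-1/7109) = (-9/4 + 1/56)*(-1/7109) = -125/56*(-1/7109) = 125/398104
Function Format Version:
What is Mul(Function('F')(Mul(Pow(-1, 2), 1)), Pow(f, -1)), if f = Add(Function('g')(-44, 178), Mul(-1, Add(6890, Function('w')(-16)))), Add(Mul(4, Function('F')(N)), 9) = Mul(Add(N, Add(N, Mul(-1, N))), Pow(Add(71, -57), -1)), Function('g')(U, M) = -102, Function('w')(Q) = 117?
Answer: Rational(125, 398104) ≈ 0.00031399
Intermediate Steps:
Function('F')(N) = Add(Rational(-9, 4), Mul(Rational(1, 56), N)) (Function('F')(N) = Add(Rational(-9, 4), Mul(Rational(1, 4), Mul(Add(N, Add(N, Mul(-1, N))), Pow(Add(71, -57), -1)))) = Add(Rational(-9, 4), Mul(Rational(1, 4), Mul(Add(N, 0), Pow(14, -1)))) = Add(Rational(-9, 4), Mul(Rational(1, 4), Mul(N, Rational(1, 14)))) = Add(Rational(-9, 4), Mul(Rational(1, 4), Mul(Rational(1, 14), N))) = Add(Rational(-9, 4), Mul(Rational(1, 56), N)))
f = -7109 (f = Add(-102, Mul(-1, Add(6890, 117))) = Add(-102, Mul(-1, 7007)) = Add(-102, -7007) = -7109)
Mul(Function('F')(Mul(Pow(-1, 2), 1)), Pow(f, -1)) = Mul(Add(Rational(-9, 4), Mul(Rational(1, 56), Mul(Pow(-1, 2), 1))), Pow(-7109, -1)) = Mul(Add(Rational(-9, 4), Mul(Rational(1, 56), Mul(1, 1))), Rational(-1, 7109)) = Mul(Add(Rational(-9, 4), Mul(Rational(1, 56), 1)), Rational(-1, 7109)) = Mul(Add(Rational(-9, 4), Rational(1, 56)), Rational(-1, 7109)) = Mul(Rational(-125, 56), Rational(-1, 7109)) = Rational(125, 398104)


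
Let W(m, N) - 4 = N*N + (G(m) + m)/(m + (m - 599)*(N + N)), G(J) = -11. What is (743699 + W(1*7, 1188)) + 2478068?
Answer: 6516870062279/1406585 ≈ 4.6331e+6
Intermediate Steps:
W(m, N) = 4 + N² + (-11 + m)/(m + 2*N*(-599 + m)) (W(m, N) = 4 + (N*N + (-11 + m)/(m + (m - 599)*(N + N))) = 4 + (N² + (-11 + m)/(m + (-599 + m)*(2*N))) = 4 + (N² + (-11 + m)/(m + 2*N*(-599 + m))) = 4 + N² + (-11 + m)/(m + 2*N*(-599 + m)))
(743699 + W(1*7, 1188)) + 2478068 = (743699 + (-11 - 4792*1188 - 1198*1188³ + 5*(1*7) + (1*7)*1188² + 2*(1*7)*1188³ + 8*1188*(1*7))/(1*7 - 1198*1188 + 2*1188*(1*7))) + 2478068 = (743699 + (-11 - 5692896 - 1198*1676676672 + 5*7 + 7*1411344 + 2*7*1676676672 + 8*1188*7)/(7 - 1423224 + 2*1188*7)) + 2478068 = (743699 + (-11 - 5692896 - 2008658653056 + 35 + 9879408 + 23473473408 + 66528)/(7 - 1423224 + 16632)) + 2478068 = (743699 - 1985180926584/(-1406585)) + 2478068 = (743699 - 1/1406585*(-1985180926584)) + 2478068 = (743699 + 1985180926584/1406585) + 2478068 = 3031256784499/1406585 + 2478068 = 6516870062279/1406585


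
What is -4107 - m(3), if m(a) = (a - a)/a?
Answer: -4107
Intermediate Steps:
m(a) = 0 (m(a) = 0/a = 0)
-4107 - m(3) = -4107 - 1*0 = -4107 + 0 = -4107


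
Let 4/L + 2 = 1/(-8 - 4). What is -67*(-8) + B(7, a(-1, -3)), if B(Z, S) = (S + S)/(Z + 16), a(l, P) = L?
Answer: 308104/575 ≈ 535.83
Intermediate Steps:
L = -48/25 (L = 4/(-2 + 1/(-8 - 4)) = 4/(-2 + 1/(-12)) = 4/(-2 - 1/12) = 4/(-25/12) = 4*(-12/25) = -48/25 ≈ -1.9200)
a(l, P) = -48/25
B(Z, S) = 2*S/(16 + Z) (B(Z, S) = (2*S)/(16 + Z) = 2*S/(16 + Z))
-67*(-8) + B(7, a(-1, -3)) = -67*(-8) + 2*(-48/25)/(16 + 7) = 536 + 2*(-48/25)/23 = 536 + 2*(-48/25)*(1/23) = 536 - 96/575 = 308104/575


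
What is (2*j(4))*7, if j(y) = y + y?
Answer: 112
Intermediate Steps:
j(y) = 2*y
(2*j(4))*7 = (2*(2*4))*7 = (2*8)*7 = 16*7 = 112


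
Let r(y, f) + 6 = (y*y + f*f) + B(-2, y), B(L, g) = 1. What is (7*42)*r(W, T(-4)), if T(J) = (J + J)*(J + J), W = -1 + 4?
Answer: 1205400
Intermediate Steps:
W = 3
T(J) = 4*J² (T(J) = (2*J)*(2*J) = 4*J²)
r(y, f) = -5 + f² + y² (r(y, f) = -6 + ((y*y + f*f) + 1) = -6 + ((y² + f²) + 1) = -6 + ((f² + y²) + 1) = -6 + (1 + f² + y²) = -5 + f² + y²)
(7*42)*r(W, T(-4)) = (7*42)*(-5 + (4*(-4)²)² + 3²) = 294*(-5 + (4*16)² + 9) = 294*(-5 + 64² + 9) = 294*(-5 + 4096 + 9) = 294*4100 = 1205400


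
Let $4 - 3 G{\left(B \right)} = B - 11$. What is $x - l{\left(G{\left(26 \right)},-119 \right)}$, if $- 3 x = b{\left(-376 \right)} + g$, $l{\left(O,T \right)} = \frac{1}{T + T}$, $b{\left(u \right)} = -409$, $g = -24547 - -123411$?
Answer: $- \frac{23432287}{714} \approx -32818.0$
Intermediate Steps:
$g = 98864$ ($g = -24547 + 123411 = 98864$)
$G{\left(B \right)} = 5 - \frac{B}{3}$ ($G{\left(B \right)} = \frac{4}{3} - \frac{B - 11}{3} = \frac{4}{3} - \frac{-11 + B}{3} = \frac{4}{3} - \left(- \frac{11}{3} + \frac{B}{3}\right) = 5 - \frac{B}{3}$)
$l{\left(O,T \right)} = \frac{1}{2 T}$
$x = - \frac{98455}{3}$ ($x = - \frac{-409 + 98864}{3} = \left(- \frac{1}{3}\right) 98455 = - \frac{98455}{3} \approx -32818.0$)
$x - l{\left(G{\left(26 \right)},-119 \right)} = - \frac{98455}{3} - \frac{1}{2 \left(-119\right)} = - \frac{98455}{3} - \frac{1}{2} \left(- \frac{1}{119}\right) = - \frac{98455}{3} - - \frac{1}{238} = - \frac{98455}{3} + \frac{1}{238} = - \frac{23432287}{714}$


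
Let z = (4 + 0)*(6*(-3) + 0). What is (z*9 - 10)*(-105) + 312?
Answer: 69402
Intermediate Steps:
z = -72 (z = 4*(-18 + 0) = 4*(-18) = -72)
(z*9 - 10)*(-105) + 312 = (-72*9 - 10)*(-105) + 312 = (-648 - 10)*(-105) + 312 = -658*(-105) + 312 = 69090 + 312 = 69402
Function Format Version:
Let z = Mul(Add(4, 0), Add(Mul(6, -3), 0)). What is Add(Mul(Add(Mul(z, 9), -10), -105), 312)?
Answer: 69402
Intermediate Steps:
z = -72 (z = Mul(4, Add(-18, 0)) = Mul(4, -18) = -72)
Add(Mul(Add(Mul(z, 9), -10), -105), 312) = Add(Mul(Add(Mul(-72, 9), -10), -105), 312) = Add(Mul(Add(-648, -10), -105), 312) = Add(Mul(-658, -105), 312) = Add(69090, 312) = 69402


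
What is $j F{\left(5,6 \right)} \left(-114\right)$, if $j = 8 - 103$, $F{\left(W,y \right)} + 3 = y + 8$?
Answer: $119130$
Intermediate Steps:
$F{\left(W,y \right)} = 5 + y$ ($F{\left(W,y \right)} = -3 + \left(y + 8\right) = -3 + \left(8 + y\right) = 5 + y$)
$j = -95$ ($j = 8 - 103 = -95$)
$j F{\left(5,6 \right)} \left(-114\right) = - 95 \left(5 + 6\right) \left(-114\right) = \left(-95\right) 11 \left(-114\right) = \left(-1045\right) \left(-114\right) = 119130$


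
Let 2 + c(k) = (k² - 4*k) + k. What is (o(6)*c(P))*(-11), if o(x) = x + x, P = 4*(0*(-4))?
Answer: 264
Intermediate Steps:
P = 0 (P = 4*0 = 0)
c(k) = -2 + k² - 3*k (c(k) = -2 + ((k² - 4*k) + k) = -2 + (k² - 3*k) = -2 + k² - 3*k)
o(x) = 2*x
(o(6)*c(P))*(-11) = ((2*6)*(-2 + 0² - 3*0))*(-11) = (12*(-2 + 0 + 0))*(-11) = (12*(-2))*(-11) = -24*(-11) = 264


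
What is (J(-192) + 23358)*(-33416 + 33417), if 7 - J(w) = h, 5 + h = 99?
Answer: 23271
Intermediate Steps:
h = 94 (h = -5 + 99 = 94)
J(w) = -87 (J(w) = 7 - 1*94 = 7 - 94 = -87)
(J(-192) + 23358)*(-33416 + 33417) = (-87 + 23358)*(-33416 + 33417) = 23271*1 = 23271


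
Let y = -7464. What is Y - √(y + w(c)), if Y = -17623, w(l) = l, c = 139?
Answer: -17623 - 5*I*√293 ≈ -17623.0 - 85.586*I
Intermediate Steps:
Y - √(y + w(c)) = -17623 - √(-7464 + 139) = -17623 - √(-7325) = -17623 - 5*I*√293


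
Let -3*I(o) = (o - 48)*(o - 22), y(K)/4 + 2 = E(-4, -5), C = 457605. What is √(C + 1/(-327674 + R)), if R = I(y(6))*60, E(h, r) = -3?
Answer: √67755935238440986/384794 ≈ 676.46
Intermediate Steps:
y(K) = -20 (y(K) = -8 + 4*(-3) = -8 - 12 = -20)
I(o) = -(-48 + o)*(-22 + o)/3 (I(o) = -(o - 48)*(o - 22)/3 = -(-48 + o)*(-22 + o)/3)
R = -57120 (R = (-352 - ⅓*(-20)² + (70/3)*(-20))*60 = (-352 - ⅓*400 - 1400/3)*60 = (-352 - 400/3 - 1400/3)*60 = -952*60 = -57120)
√(C + 1/(-327674 + R)) = √(457605 + 1/(-327674 - 57120)) = √(457605 + 1/(-384794)) = √(457605 - 1/384794) = √(176083658369/384794) = √67755935238440986/384794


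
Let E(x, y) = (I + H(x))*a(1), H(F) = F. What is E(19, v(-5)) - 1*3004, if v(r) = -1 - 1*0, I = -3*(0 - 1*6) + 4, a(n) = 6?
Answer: -2758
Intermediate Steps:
I = 22 (I = -3*(0 - 6) + 4 = -3*(-6) + 4 = 18 + 4 = 22)
v(r) = -1 (v(r) = -1 + 0 = -1)
E(x, y) = 132 + 6*x (E(x, y) = (22 + x)*6 = 132 + 6*x)
E(19, v(-5)) - 1*3004 = (132 + 6*19) - 1*3004 = (132 + 114) - 3004 = 246 - 3004 = -2758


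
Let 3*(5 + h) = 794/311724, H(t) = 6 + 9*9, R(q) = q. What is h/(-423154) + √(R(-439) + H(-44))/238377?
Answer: 2337533/197860886244 + 4*I*√22/238377 ≈ 1.1814e-5 + 7.8706e-5*I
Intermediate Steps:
H(t) = 87 (H(t) = 6 + 81 = 87)
h = -2337533/467586 (h = -5 + (794/311724)/3 = -5 + (794*(1/311724))/3 = -5 + (⅓)*(397/155862) = -5 + 397/467586 = -2337533/467586 ≈ -4.9992)
h/(-423154) + √(R(-439) + H(-44))/238377 = -2337533/467586/(-423154) + √(-439 + 87)/238377 = -2337533/467586*(-1/423154) + √(-352)*(1/238377) = 2337533/197860886244 + (4*I*√22)*(1/238377) = 2337533/197860886244 + 4*I*√22/238377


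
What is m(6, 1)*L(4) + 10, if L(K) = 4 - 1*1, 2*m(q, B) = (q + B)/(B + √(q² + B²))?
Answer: 233/24 + 7*√37/24 ≈ 11.482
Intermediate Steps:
m(q, B) = (B + q)/(2*(B + √(B² + q²))) (m(q, B) = ((q + B)/(B + √(q² + B²)))/2 = ((B + q)/(B + √(B² + q²)))/2 = (B + q)/(2*(B + √(B² + q²))))
L(K) = 3 (L(K) = 4 - 1 = 3)
m(6, 1)*L(4) + 10 = ((1 + 6)/(2*(1 + √(1² + 6²))))*3 + 10 = ((½)*7/(1 + √(1 + 36)))*3 + 10 = ((½)*7/(1 + √37))*3 + 10 = (7/(2*(1 + √37)))*3 + 10 = 21/(2*(1 + √37)) + 10 = 10 + 21/(2*(1 + √37))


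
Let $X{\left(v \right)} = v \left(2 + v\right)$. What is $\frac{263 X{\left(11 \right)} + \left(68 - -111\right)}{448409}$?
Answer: $\frac{37788}{448409} \approx 0.084271$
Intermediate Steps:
$\frac{263 X{\left(11 \right)} + \left(68 - -111\right)}{448409} = \frac{263 \cdot 11 \left(2 + 11\right) + \left(68 - -111\right)}{448409} = \left(263 \cdot 11 \cdot 13 + \left(68 + 111\right)\right) \frac{1}{448409} = \left(263 \cdot 143 + 179\right) \frac{1}{448409} = \left(37609 + 179\right) \frac{1}{448409} = 37788 \cdot \frac{1}{448409} = \frac{37788}{448409}$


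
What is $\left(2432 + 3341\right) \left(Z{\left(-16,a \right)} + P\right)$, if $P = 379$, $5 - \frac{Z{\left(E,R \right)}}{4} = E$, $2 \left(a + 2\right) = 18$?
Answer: $2672899$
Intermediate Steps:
$a = 7$ ($a = -2 + \frac{1}{2} \cdot 18 = -2 + 9 = 7$)
$Z{\left(E,R \right)} = 20 - 4 E$
$\left(2432 + 3341\right) \left(Z{\left(-16,a \right)} + P\right) = \left(2432 + 3341\right) \left(\left(20 - -64\right) + 379\right) = 5773 \left(\left(20 + 64\right) + 379\right) = 5773 \left(84 + 379\right) = 5773 \cdot 463 = 2672899$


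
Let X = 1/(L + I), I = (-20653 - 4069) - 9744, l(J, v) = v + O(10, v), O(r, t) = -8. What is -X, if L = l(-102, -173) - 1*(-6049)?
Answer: 1/28598 ≈ 3.4967e-5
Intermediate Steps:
l(J, v) = -8 + v (l(J, v) = v - 8 = -8 + v)
I = -34466 (I = -24722 - 9744 = -34466)
L = 5868 (L = (-8 - 173) - 1*(-6049) = -181 + 6049 = 5868)
X = -1/28598 (X = 1/(5868 - 34466) = 1/(-28598) = -1/28598 ≈ -3.4967e-5)
-X = -1*(-1/28598) = 1/28598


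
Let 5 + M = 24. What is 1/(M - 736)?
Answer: -1/717 ≈ -0.0013947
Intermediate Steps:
M = 19 (M = -5 + 24 = 19)
1/(M - 736) = 1/(19 - 736) = 1/(-717) = -1/717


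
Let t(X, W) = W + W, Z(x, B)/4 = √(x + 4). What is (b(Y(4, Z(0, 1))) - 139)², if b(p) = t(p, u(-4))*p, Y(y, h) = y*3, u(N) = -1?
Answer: 26569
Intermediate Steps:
Z(x, B) = 4*√(4 + x) (Z(x, B) = 4*√(x + 4) = 4*√(4 + x))
Y(y, h) = 3*y
t(X, W) = 2*W
b(p) = -2*p (b(p) = (2*(-1))*p = -2*p)
(b(Y(4, Z(0, 1))) - 139)² = (-6*4 - 139)² = (-2*12 - 139)² = (-24 - 139)² = (-163)² = 26569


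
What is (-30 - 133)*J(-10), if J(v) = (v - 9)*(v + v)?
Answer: -61940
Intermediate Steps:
J(v) = 2*v*(-9 + v) (J(v) = (-9 + v)*(2*v) = 2*v*(-9 + v))
(-30 - 133)*J(-10) = (-30 - 133)*(2*(-10)*(-9 - 10)) = -326*(-10)*(-19) = -163*380 = -61940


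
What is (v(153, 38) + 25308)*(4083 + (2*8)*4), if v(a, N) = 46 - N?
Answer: 104985452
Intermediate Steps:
(v(153, 38) + 25308)*(4083 + (2*8)*4) = ((46 - 1*38) + 25308)*(4083 + (2*8)*4) = ((46 - 38) + 25308)*(4083 + 16*4) = (8 + 25308)*(4083 + 64) = 25316*4147 = 104985452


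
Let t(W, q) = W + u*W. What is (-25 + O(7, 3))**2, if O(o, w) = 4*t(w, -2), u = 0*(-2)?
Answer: 169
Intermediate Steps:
u = 0
t(W, q) = W (t(W, q) = W + 0*W = W + 0 = W)
O(o, w) = 4*w
(-25 + O(7, 3))**2 = (-25 + 4*3)**2 = (-25 + 12)**2 = (-13)**2 = 169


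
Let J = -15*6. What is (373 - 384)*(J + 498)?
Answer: -4488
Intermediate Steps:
J = -90
(373 - 384)*(J + 498) = (373 - 384)*(-90 + 498) = -11*408 = -4488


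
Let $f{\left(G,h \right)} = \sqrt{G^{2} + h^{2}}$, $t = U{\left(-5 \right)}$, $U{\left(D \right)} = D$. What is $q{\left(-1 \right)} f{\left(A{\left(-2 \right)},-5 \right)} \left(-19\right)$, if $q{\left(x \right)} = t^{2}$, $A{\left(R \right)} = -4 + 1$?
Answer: $- 475 \sqrt{34} \approx -2769.7$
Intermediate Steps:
$A{\left(R \right)} = -3$
$t = -5$
$q{\left(x \right)} = 25$ ($q{\left(x \right)} = \left(-5\right)^{2} = 25$)
$q{\left(-1 \right)} f{\left(A{\left(-2 \right)},-5 \right)} \left(-19\right) = 25 \sqrt{\left(-3\right)^{2} + \left(-5\right)^{2}} \left(-19\right) = 25 \sqrt{9 + 25} \left(-19\right) = 25 \sqrt{34} \left(-19\right) = - 475 \sqrt{34}$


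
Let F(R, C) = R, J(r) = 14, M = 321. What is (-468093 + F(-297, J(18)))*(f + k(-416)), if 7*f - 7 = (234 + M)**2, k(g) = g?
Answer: -142915156800/7 ≈ -2.0416e+10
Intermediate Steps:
f = 308032/7 (f = 1 + (234 + 321)**2/7 = 1 + (1/7)*555**2 = 1 + (1/7)*308025 = 1 + 308025/7 = 308032/7 ≈ 44005.)
(-468093 + F(-297, J(18)))*(f + k(-416)) = (-468093 - 297)*(308032/7 - 416) = -468390*305120/7 = -142915156800/7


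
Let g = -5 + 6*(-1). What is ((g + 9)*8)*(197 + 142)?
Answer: -5424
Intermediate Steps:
g = -11 (g = -5 - 6 = -11)
((g + 9)*8)*(197 + 142) = ((-11 + 9)*8)*(197 + 142) = -2*8*339 = -16*339 = -5424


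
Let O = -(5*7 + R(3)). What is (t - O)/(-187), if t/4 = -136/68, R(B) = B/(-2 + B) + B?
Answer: -3/17 ≈ -0.17647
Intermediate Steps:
R(B) = B + B/(-2 + B) (R(B) = B/(-2 + B) + B = B + B/(-2 + B))
t = -8 (t = 4*(-136/68) = 4*(-136*1/68) = 4*(-2) = -8)
O = -41 (O = -(5*7 + 3*(-1 + 3)/(-2 + 3)) = -(35 + 3*2/1) = -(35 + 3*1*2) = -(35 + 6) = -1*41 = -41)
(t - O)/(-187) = (-8 - 1*(-41))/(-187) = (-8 + 41)*(-1/187) = 33*(-1/187) = -3/17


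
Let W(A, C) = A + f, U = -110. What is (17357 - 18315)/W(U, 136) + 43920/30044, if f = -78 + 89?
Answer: 8282558/743589 ≈ 11.139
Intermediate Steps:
f = 11
W(A, C) = 11 + A (W(A, C) = A + 11 = 11 + A)
(17357 - 18315)/W(U, 136) + 43920/30044 = (17357 - 18315)/(11 - 110) + 43920/30044 = -958/(-99) + 43920*(1/30044) = -958*(-1/99) + 10980/7511 = 958/99 + 10980/7511 = 8282558/743589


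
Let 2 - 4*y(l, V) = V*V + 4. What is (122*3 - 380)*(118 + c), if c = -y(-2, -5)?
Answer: -3493/2 ≈ -1746.5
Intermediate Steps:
y(l, V) = -1/2 - V**2/4 (y(l, V) = 1/2 - (V*V + 4)/4 = 1/2 - (V**2 + 4)/4 = 1/2 - (4 + V**2)/4 = 1/2 + (-1 - V**2/4) = -1/2 - V**2/4)
c = 27/4 (c = -(-1/2 - 1/4*(-5)**2) = -(-1/2 - 1/4*25) = -(-1/2 - 25/4) = -1*(-27/4) = 27/4 ≈ 6.7500)
(122*3 - 380)*(118 + c) = (122*3 - 380)*(118 + 27/4) = (366 - 380)*(499/4) = -14*499/4 = -3493/2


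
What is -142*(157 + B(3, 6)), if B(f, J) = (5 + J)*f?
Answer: -26980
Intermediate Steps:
B(f, J) = f*(5 + J)
-142*(157 + B(3, 6)) = -142*(157 + 3*(5 + 6)) = -142*(157 + 3*11) = -142*(157 + 33) = -142*190 = -26980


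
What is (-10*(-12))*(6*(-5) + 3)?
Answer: -3240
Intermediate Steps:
(-10*(-12))*(6*(-5) + 3) = 120*(-30 + 3) = 120*(-27) = -3240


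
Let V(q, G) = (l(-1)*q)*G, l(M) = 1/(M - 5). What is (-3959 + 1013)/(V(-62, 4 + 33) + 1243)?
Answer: -4419/2438 ≈ -1.8126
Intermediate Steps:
l(M) = 1/(-5 + M)
V(q, G) = -G*q/6 (V(q, G) = (q/(-5 - 1))*G = (q/(-6))*G = (-q/6)*G = -G*q/6)
(-3959 + 1013)/(V(-62, 4 + 33) + 1243) = (-3959 + 1013)/(-⅙*(4 + 33)*(-62) + 1243) = -2946/(-⅙*37*(-62) + 1243) = -2946/(1147/3 + 1243) = -2946/4876/3 = -2946*3/4876 = -4419/2438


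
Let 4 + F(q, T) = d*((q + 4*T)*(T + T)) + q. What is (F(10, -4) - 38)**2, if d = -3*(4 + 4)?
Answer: 1401856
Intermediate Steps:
d = -24 (d = -3*8 = -24)
F(q, T) = -4 + q - 48*T*(q + 4*T) (F(q, T) = -4 + (-24*(q + 4*T)*(T + T) + q) = -4 + (-24*(q + 4*T)*2*T + q) = -4 + (-48*T*(q + 4*T) + q) = -4 + (q - 48*T*(q + 4*T)) = -4 + q - 48*T*(q + 4*T))
(F(10, -4) - 38)**2 = ((-4 + 10 - 192*(-4)**2 - 48*(-4)*10) - 38)**2 = ((-4 + 10 - 192*16 + 1920) - 38)**2 = ((-4 + 10 - 3072 + 1920) - 38)**2 = (-1146 - 38)**2 = (-1184)**2 = 1401856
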